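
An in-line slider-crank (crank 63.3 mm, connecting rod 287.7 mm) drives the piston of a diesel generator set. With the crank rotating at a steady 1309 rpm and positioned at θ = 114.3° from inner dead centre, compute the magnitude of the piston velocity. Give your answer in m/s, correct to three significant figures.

ω = 2π·1309/60 = 137.1 rad/s
For an in-line slider-crank, x = r cosθ + √(L² − r² sin²θ), so v = −rω sinθ·[1 + r cosθ/√(L² − r² sin²θ)].
With r = 0.0633 m, L = 0.2877 m, θ = 114.3°: √(L² − r² sin²θ) = 0.28186 m.
v = −0.0633·137.1·0.91140·[1 + 0.0633·-0.41151/0.28186] = -7.1774 m/s.
|v| = 7.1774 m/s.

7.18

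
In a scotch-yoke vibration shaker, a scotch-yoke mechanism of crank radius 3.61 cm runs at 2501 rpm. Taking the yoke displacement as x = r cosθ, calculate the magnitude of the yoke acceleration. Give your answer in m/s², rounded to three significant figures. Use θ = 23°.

ω = 261.9 rad/s (from 2501 rpm).
x = r cosθ ⇒ ẍ = −rω² cosθ (ω constant).
|a| = rω²|cosθ| = 0.0361·(261.9)²·|cos 23°| = 2279.4 m/s².

2280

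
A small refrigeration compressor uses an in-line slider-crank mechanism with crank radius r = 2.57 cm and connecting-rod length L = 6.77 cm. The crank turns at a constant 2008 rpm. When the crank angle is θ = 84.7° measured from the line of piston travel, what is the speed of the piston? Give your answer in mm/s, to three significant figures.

5580

ω = 2π·2008/60 = 210.3 rad/s
For an in-line slider-crank, x = r cosθ + √(L² − r² sin²θ), so v = −rω sinθ·[1 + r cosθ/√(L² − r² sin²θ)].
With r = 0.0257 m, L = 0.0677 m, θ = 84.7°: √(L² − r² sin²θ) = 0.062677 m.
v = −0.0257·210.3·0.99572·[1 + 0.0257·0.09237/0.062677] = -5.5848 m/s.
|v| = 5.5848 m/s = 5584.8 mm/s.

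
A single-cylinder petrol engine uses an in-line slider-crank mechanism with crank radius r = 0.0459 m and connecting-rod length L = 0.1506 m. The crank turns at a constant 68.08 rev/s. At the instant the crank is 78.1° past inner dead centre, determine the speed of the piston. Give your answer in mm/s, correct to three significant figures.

ω = 2π·68.1 = 427.8 rad/s
For an in-line slider-crank, x = r cosθ + √(L² − r² sin²θ), so v = −rω sinθ·[1 + r cosθ/√(L² − r² sin²θ)].
With r = 0.0459 m, L = 0.1506 m, θ = 78.1°: √(L² − r² sin²θ) = 0.14375 m.
v = −0.0459·427.8·0.97851·[1 + 0.0459·0.20620/0.14375] = -20.477 m/s.
|v| = 20.477 m/s = 20477 mm/s.

20500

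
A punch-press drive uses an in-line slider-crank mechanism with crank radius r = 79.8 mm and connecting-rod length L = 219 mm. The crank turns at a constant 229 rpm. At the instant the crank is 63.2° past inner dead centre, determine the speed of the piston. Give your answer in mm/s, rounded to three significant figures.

2000

ω = 2π·229/60 = 23.98 rad/s
For an in-line slider-crank, x = r cosθ + √(L² − r² sin²θ), so v = −rω sinθ·[1 + r cosθ/√(L² − r² sin²θ)].
With r = 0.0798 m, L = 0.219 m, θ = 63.2°: √(L² − r² sin²θ) = 0.20709 m.
v = −0.0798·23.98·0.89259·[1 + 0.0798·0.45088/0.20709] = -2.0049 m/s.
|v| = 2.0049 m/s = 2004.9 mm/s.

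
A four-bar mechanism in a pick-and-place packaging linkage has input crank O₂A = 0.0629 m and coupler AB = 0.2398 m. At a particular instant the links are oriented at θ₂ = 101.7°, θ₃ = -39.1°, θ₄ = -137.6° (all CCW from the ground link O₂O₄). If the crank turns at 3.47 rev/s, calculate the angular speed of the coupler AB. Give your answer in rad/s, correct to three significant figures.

ω₂ = 21.8 rad/s (from 3.47 rev/s).
Differentiating the loop-closure r₂e^{iθ₂}+r₃e^{iθ₃}=r₁+r₄e^{iθ₄} gives r₂ω₂e^{iθ₂}+r₃ω₃e^{iθ₃}=r₄ω₄e^{iθ₄}.
Eliminating the other unknown: ω₃ = r₂ω₂ sin(θ₄−θ₂) / [r₃ sin(θ₃−θ₄)].
Numerator sine = +0.85985; denominator sine = +0.98902.
Result = 0.0629·21.8·(+0.85985) / (0.2398·(+0.98902)) = +4.972 rad/s; magnitude 4.972 rad/s.

4.97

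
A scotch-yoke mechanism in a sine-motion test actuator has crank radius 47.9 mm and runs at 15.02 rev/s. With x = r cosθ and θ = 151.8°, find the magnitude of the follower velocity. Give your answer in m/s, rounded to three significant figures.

ω = 94.37 rad/s (from 15.02 rev/s).
x = r cosθ ⇒ ẋ = −rω sinθ.
|v| = rω|sinθ| = 0.0479·94.37·|sin 151.8°| = 2.1362 m/s.

2.14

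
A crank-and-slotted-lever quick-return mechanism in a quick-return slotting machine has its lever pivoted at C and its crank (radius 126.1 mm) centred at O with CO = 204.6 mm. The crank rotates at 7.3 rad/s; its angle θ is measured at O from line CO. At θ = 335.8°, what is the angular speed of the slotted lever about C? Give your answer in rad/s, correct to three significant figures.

ω = 7.3 rad/s
Crank pin A relative to C: A = (d + r cosθ, r sinθ); lever angle φ = atan2(r sinθ, d + r cosθ).
Differentiating tanφ: φ̇ = rω(d cosθ + r)/(d² + r² + 2dr cosθ).
d² + r² + 2dr cosθ = |CA|² = 0.104828 m²;  d cosθ + r = +0.31272 m.
|ω_lever| = |0.1261·7.3·+0.31272| / 0.104828 = 2.7461 rad/s.

2.75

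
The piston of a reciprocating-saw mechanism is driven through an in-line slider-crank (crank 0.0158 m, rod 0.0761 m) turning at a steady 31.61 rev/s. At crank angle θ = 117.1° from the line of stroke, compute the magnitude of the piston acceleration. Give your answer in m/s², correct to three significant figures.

360

ω = 2π·31.6 = 198.6 rad/s
x(θ) = r cosθ + √(L² − r² sin²θ); with ω constant, a = ω²·d²x/dθ².
d²x/dθ² = −r cosθ − r²(cos2θ)/√u − r⁴ sin²2θ/(4u^{3/2}),  u = L² − r² sin²θ = 0.00559338 m².
Substituting r = 0.0158 m, L = 0.0761 m, θ = 117.1°: d²x/dθ² = +0.0091257 m.
a = ω²·d²x/dθ² = (198.6)²·(+0.0091257) = +359.98 m/s²;  |a| = 359.98 m/s².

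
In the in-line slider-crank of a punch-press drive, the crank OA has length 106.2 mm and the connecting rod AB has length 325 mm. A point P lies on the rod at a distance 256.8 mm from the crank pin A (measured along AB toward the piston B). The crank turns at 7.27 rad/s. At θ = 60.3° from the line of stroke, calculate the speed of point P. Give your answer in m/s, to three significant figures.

0.764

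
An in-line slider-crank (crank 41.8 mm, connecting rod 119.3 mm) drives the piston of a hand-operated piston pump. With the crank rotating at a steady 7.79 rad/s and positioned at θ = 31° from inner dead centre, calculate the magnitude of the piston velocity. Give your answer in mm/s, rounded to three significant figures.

219

ω = 7.79 rad/s
For an in-line slider-crank, x = r cosθ + √(L² − r² sin²θ), so v = −rω sinθ·[1 + r cosθ/√(L² − r² sin²θ)].
With r = 0.0418 m, L = 0.1193 m, θ = 31°: √(L² − r² sin²θ) = 0.11734 m.
v = −0.0418·7.79·0.51504·[1 + 0.0418·0.85717/0.11734] = -0.21892 m/s.
|v| = 0.21892 m/s = 218.92 mm/s.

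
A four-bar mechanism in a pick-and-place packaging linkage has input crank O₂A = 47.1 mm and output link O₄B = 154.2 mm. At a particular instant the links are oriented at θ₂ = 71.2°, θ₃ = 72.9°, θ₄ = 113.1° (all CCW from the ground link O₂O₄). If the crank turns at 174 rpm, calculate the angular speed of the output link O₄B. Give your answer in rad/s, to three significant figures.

0.256

ω₂ = 18.22 rad/s (from 174 rpm).
Differentiating the loop-closure r₂e^{iθ₂}+r₃e^{iθ₃}=r₁+r₄e^{iθ₄} gives r₂ω₂e^{iθ₂}+r₃ω₃e^{iθ₃}=r₄ω₄e^{iθ₄}.
Eliminating the other unknown: ω₄ = r₂ω₂ sin(θ₂−θ₃) / [r₄ sin(θ₄−θ₃)].
Numerator sine = -0.02967; denominator sine = +0.64546.
Result = 0.0471·18.22·(-0.02967) / (0.1542·(+0.64546)) = -0.25581 rad/s; magnitude 0.25581 rad/s.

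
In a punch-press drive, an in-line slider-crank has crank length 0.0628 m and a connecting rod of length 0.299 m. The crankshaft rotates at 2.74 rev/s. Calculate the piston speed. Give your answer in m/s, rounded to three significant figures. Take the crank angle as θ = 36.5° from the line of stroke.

ω = 2π·2.74 = 17.22 rad/s
For an in-line slider-crank, x = r cosθ + √(L² − r² sin²θ), so v = −rω sinθ·[1 + r cosθ/√(L² − r² sin²θ)].
With r = 0.0628 m, L = 0.299 m, θ = 36.5°: √(L² − r² sin²θ) = 0.29666 m.
v = −0.0628·17.22·0.59482·[1 + 0.0628·0.80386/0.29666] = -0.75253 m/s.
|v| = 0.75253 m/s.

0.753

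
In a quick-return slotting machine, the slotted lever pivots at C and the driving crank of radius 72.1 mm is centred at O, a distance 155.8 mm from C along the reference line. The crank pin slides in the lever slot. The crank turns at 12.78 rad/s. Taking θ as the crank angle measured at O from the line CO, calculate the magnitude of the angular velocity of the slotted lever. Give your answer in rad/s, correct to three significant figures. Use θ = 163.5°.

ω = 12.78 rad/s
Crank pin A relative to C: A = (d + r cosθ, r sinθ); lever angle φ = atan2(r sinθ, d + r cosθ).
Differentiating tanφ: φ̇ = rω(d cosθ + r)/(d² + r² + 2dr cosθ).
d² + r² + 2dr cosθ = |CA|² = 0.00793086 m²;  d cosθ + r = -0.077284 m.
|ω_lever| = |0.0721·12.78·-0.077284| / 0.00793086 = 8.9792 rad/s.

8.98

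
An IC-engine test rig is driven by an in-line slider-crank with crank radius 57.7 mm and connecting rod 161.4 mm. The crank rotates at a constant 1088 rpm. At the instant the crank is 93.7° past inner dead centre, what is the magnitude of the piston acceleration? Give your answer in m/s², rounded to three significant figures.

332

ω = 2π·1088/60 = 113.9 rad/s
x(θ) = r cosθ + √(L² − r² sin²θ); with ω constant, a = ω²·d²x/dθ².
d²x/dθ² = −r cosθ − r²(cos2θ)/√u − r⁴ sin²2θ/(4u^{3/2}),  u = L² − r² sin²θ = 0.0227345 m².
Substituting r = 0.0577 m, L = 0.1614 m, θ = 93.7°: d²x/dθ² = +0.025607 m.
a = ω²·d²x/dθ² = (113.9)²·(+0.025607) = +332.41 m/s²;  |a| = 332.41 m/s².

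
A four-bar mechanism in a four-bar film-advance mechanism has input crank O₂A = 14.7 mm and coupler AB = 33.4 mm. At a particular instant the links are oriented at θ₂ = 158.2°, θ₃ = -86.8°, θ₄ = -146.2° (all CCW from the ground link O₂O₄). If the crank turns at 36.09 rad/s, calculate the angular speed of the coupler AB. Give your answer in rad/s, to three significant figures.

ω₂ = 36.09 rad/s
Differentiating the loop-closure r₂e^{iθ₂}+r₃e^{iθ₃}=r₁+r₄e^{iθ₄} gives r₂ω₂e^{iθ₂}+r₃ω₃e^{iθ₃}=r₄ω₄e^{iθ₄}.
Eliminating the other unknown: ω₃ = r₂ω₂ sin(θ₄−θ₂) / [r₃ sin(θ₃−θ₄)].
Numerator sine = +0.82511; denominator sine = +0.86074.
Result = 0.0147·36.09·(+0.82511) / (0.0334·(+0.86074)) = +15.226 rad/s; magnitude 15.226 rad/s.

15.2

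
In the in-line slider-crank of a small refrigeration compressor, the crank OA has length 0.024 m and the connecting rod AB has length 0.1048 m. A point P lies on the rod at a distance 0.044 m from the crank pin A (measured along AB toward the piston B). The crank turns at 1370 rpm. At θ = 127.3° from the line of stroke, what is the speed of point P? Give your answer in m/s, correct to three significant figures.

ω = 143.5 rad/s.  Crank-pin speed |V_A| = rω = 3.4432 m/s, perpendicular to OA.
Rod angle: sinφ = −(r/L) sinθ ⇒ φ = -10.496°; ω_rod = −rω cosθ/√(L²−r²sin²θ) = +20.248 rad/s.
V_P = V_A + ω_rod × AP, with AP = 0.044 m along the rod.
Components: V_Px = −rω sinθ − a·ω_rod·sinφ = -2.5767 m/s;  V_Py = rω cosθ + a·ω_rod·cosφ = -1.2105 m/s.
|V_P| = √(V_Px² + V_Py²) = 2.8468 m/s.

2.85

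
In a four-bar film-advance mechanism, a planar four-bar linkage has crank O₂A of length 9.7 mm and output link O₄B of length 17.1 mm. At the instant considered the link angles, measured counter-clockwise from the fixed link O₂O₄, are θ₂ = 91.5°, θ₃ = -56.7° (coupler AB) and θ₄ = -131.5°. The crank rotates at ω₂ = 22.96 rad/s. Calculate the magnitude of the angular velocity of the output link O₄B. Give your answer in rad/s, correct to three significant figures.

ω₂ = 22.96 rad/s
Differentiating the loop-closure r₂e^{iθ₂}+r₃e^{iθ₃}=r₁+r₄e^{iθ₄} gives r₂ω₂e^{iθ₂}+r₃ω₃e^{iθ₃}=r₄ω₄e^{iθ₄}.
Eliminating the other unknown: ω₄ = r₂ω₂ sin(θ₂−θ₃) / [r₄ sin(θ₄−θ₃)].
Numerator sine = +0.52696; denominator sine = -0.96502.
Result = 0.0097·22.96·(+0.52696) / (0.0171·(-0.96502)) = -7.1119 rad/s; magnitude 7.1119 rad/s.

7.11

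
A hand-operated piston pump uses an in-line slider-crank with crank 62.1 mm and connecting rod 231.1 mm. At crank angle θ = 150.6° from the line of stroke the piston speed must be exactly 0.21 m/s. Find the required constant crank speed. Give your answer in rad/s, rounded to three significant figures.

9.02

For an in-line slider-crank, |v_piston| = rω|sinθ|·[1 + r cosθ/√(L² − r² sin²θ)].
With r = 0.0621 m, L = 0.2311 m, θ = 150.6°: the bracketed kinematic factor |dx/dθ| = 0.023285 m.
ω = v/|dx/dθ| = 0.21/0.023285 = 9.0185 rad/s.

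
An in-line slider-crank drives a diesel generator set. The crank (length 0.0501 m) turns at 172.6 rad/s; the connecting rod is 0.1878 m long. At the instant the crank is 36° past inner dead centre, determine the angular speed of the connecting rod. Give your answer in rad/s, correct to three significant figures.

ω = 172.6 rad/s
The rod makes angle φ with the slider axis where L sinφ = r sinθ; differentiating, L cosφ·φ̇ = r ω cosθ.
L cosφ = √(L² − r² sin²θ) = 0.18548 m.
|ω_rod| = r ω |cosθ| / √(L² − r² sin²θ) = 0.0501·172.6·0.80902/0.18548 = 37.718 rad/s.

37.7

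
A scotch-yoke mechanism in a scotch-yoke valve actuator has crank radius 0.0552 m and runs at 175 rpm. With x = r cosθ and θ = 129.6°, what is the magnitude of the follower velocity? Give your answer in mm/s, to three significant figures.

779

ω = 18.33 rad/s (from 175 rpm).
x = r cosθ ⇒ ẋ = −rω sinθ.
|v| = rω|sinθ| = 0.0552·18.33·|sin 129.6°| = 0.77945 m/s = 779.45 mm/s.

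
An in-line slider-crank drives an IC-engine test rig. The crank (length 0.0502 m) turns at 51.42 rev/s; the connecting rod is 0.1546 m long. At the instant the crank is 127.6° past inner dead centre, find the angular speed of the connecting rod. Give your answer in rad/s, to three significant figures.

66.2

ω = 323.1 rad/s (converted from 51.42 rev/s).
The rod makes angle φ with the slider axis where L sinφ = r sinθ; differentiating, L cosφ·φ̇ = r ω cosθ.
L cosφ = √(L² − r² sin²θ) = 0.1494 m.
|ω_rod| = r ω |cosθ| / √(L² − r² sin²θ) = 0.0502·323.1·0.61015/0.1494 = 66.238 rad/s.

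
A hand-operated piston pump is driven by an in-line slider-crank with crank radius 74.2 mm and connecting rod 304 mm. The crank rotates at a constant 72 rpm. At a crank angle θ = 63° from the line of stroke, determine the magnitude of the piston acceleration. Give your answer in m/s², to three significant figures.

ω = 2π·72/60 = 7.54 rad/s
x(θ) = r cosθ + √(L² − r² sin²θ); with ω constant, a = ω²·d²x/dθ².
d²x/dθ² = −r cosθ − r²(cos2θ)/√u − r⁴ sin²2θ/(4u^{3/2}),  u = L² − r² sin²θ = 0.0880451 m².
Substituting r = 0.0742 m, L = 0.304 m, θ = 63°: d²x/dθ² = -0.02297 m.
a = ω²·d²x/dθ² = (7.54)²·(-0.02297) = -1.3058 m/s²;  |a| = 1.3058 m/s².

1.31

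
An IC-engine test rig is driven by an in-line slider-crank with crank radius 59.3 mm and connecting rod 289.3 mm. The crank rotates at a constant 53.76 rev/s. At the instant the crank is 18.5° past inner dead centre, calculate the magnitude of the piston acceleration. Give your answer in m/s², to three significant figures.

7530

ω = 2π·53.8 = 337.8 rad/s
x(θ) = r cosθ + √(L² − r² sin²θ); with ω constant, a = ω²·d²x/dθ².
d²x/dθ² = −r cosθ − r²(cos2θ)/√u − r⁴ sin²2θ/(4u^{3/2}),  u = L² − r² sin²θ = 0.0833404 m².
Substituting r = 0.0593 m, L = 0.2893 m, θ = 18.5°: d²x/dθ² = -0.06601 m.
a = ω²·d²x/dθ² = (337.8)²·(-0.06601) = -7531.6 m/s²;  |a| = 7531.6 m/s².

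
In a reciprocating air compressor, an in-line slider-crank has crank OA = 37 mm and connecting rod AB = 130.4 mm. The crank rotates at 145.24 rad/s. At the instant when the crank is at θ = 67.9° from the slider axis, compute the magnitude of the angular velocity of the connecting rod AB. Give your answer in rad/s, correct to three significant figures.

ω = 145.2 rad/s
The rod makes angle φ with the slider axis where L sinφ = r sinθ; differentiating, L cosφ·φ̇ = r ω cosθ.
L cosφ = √(L² − r² sin²θ) = 0.12581 m.
|ω_rod| = r ω |cosθ| / √(L² − r² sin²θ) = 0.037·145.2·0.37622/0.12581 = 16.07 rad/s.

16.1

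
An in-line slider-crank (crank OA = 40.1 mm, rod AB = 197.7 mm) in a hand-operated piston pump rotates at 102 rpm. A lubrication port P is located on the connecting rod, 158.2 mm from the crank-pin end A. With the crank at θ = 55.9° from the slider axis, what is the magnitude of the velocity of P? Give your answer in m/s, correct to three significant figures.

ω = 10.68 rad/s.  Crank-pin speed |V_A| = rω = 0.42832 m/s, perpendicular to OA.
Rod angle: sinφ = −(r/L) sinθ ⇒ φ = -9.669°; ω_rod = −rω cosθ/√(L²−r²sin²θ) = -1.2321 rad/s.
V_P = V_A + ω_rod × AP, with AP = 0.1582 m along the rod.
Components: V_Px = −rω sinθ − a·ω_rod·sinφ = -0.38742 m/s;  V_Py = rω cosθ + a·ω_rod·cosφ = +0.047979 m/s.
|V_P| = √(V_Px² + V_Py²) = 0.39038 m/s.

0.390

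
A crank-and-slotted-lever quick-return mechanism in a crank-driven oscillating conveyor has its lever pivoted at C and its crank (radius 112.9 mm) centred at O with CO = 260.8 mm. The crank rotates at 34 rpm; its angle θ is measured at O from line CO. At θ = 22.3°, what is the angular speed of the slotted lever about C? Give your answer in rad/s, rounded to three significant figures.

ω = 3.56 rad/s (from 34 rpm).
Crank pin A relative to C: A = (d + r cosθ, r sinθ); lever angle φ = atan2(r sinθ, d + r cosθ).
Differentiating tanφ: φ̇ = rω(d cosθ + r)/(d² + r² + 2dr cosθ).
d² + r² + 2dr cosθ = |CA|² = 0.135247 m²;  d cosθ + r = +0.35419 m.
|ω_lever| = |0.1129·3.56·+0.35419| / 0.135247 = 1.0527 rad/s.

1.05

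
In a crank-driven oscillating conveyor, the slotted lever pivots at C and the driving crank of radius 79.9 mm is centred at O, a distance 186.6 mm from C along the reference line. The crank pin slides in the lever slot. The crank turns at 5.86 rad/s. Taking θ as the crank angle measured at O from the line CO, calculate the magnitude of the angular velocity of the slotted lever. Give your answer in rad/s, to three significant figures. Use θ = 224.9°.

ω = 5.86 rad/s
Crank pin A relative to C: A = (d + r cosθ, r sinθ); lever angle φ = atan2(r sinθ, d + r cosθ).
Differentiating tanφ: φ̇ = rω(d cosθ + r)/(d² + r² + 2dr cosθ).
d² + r² + 2dr cosθ = |CA|² = 0.0200818 m²;  d cosθ + r = -0.052276 m.
|ω_lever| = |0.0799·5.86·-0.052276| / 0.0200818 = 1.2188 rad/s.

1.22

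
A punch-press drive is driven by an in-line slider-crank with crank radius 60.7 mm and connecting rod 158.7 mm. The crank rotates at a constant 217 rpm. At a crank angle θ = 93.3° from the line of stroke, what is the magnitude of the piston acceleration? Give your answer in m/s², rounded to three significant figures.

14.7

ω = 2π·217/60 = 22.72 rad/s
x(θ) = r cosθ + √(L² − r² sin²θ); with ω constant, a = ω²·d²x/dθ².
d²x/dθ² = −r cosθ − r²(cos2θ)/√u − r⁴ sin²2θ/(4u^{3/2}),  u = L² − r² sin²θ = 0.0215134 m².
Substituting r = 0.0607 m, L = 0.1587 m, θ = 93.3°: d²x/dθ² = +0.028434 m.
a = ω²·d²x/dθ² = (22.72)²·(+0.028434) = +14.683 m/s²;  |a| = 14.683 m/s².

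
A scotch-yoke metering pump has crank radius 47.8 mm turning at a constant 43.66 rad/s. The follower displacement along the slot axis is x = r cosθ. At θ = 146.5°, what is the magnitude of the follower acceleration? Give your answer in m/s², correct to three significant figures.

76.0

ω = 43.66 rad/s
x = r cosθ ⇒ ẍ = −rω² cosθ (ω constant).
|a| = rω²|cosθ| = 0.0478·(43.66)²·|cos 146.5°| = 75.98 m/s².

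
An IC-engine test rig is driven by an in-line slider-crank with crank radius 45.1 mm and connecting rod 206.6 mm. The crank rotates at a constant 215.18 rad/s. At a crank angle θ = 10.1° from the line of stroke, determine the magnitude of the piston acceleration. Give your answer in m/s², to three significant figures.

2480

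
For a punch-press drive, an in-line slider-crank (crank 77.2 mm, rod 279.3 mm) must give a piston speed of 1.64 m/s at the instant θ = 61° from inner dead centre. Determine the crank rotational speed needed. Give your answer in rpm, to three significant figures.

204

For an in-line slider-crank, |v_piston| = rω|sinθ|·[1 + r cosθ/√(L² − r² sin²θ)].
With r = 0.0772 m, L = 0.2793 m, θ = 61°: the bracketed kinematic factor |dx/dθ| = 0.076845 m.
ω = v/|dx/dθ| = 1.64/0.076845 = 21.342 rad/s.
N = 60ω/(2π) = 203.8 rpm.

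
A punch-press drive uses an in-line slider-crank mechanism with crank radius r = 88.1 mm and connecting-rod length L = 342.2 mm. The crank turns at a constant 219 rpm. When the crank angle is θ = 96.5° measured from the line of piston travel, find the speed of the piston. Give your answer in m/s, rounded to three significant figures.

1.95

ω = 2π·219/60 = 22.93 rad/s
For an in-line slider-crank, x = r cosθ + √(L² − r² sin²θ), so v = −rω sinθ·[1 + r cosθ/√(L² − r² sin²θ)].
With r = 0.0881 m, L = 0.3422 m, θ = 96.5°: √(L² − r² sin²θ) = 0.33082 m.
v = −0.0881·22.93·0.99357·[1 + 0.0881·-0.11320/0.33082] = -1.9469 m/s.
|v| = 1.9469 m/s.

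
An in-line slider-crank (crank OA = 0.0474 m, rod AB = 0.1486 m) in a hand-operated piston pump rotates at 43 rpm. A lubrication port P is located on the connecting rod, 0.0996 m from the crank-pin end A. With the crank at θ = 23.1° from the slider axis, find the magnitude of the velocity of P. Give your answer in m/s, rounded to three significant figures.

ω = 4.503 rad/s.  Crank-pin speed |V_A| = rω = 0.21344 m/s, perpendicular to OA.
Rod angle: sinφ = −(r/L) sinθ ⇒ φ = -7.189°; ω_rod = −rω cosθ/√(L²−r²sin²θ) = -1.3316 rad/s.
V_P = V_A + ω_rod × AP, with AP = 0.0996 m along the rod.
Components: V_Px = −rω sinθ − a·ω_rod·sinφ = -0.10034 m/s;  V_Py = rω cosθ + a·ω_rod·cosφ = +0.064738 m/s.
|V_P| = √(V_Px² + V_Py²) = 0.11941 m/s.

0.119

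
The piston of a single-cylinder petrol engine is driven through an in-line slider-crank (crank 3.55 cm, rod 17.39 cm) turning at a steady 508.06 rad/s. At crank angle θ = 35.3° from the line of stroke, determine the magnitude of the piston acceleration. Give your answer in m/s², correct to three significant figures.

8120

ω = 508.1 rad/s
x(θ) = r cosθ + √(L² − r² sin²θ); with ω constant, a = ω²·d²x/dθ².
d²x/dθ² = −r cosθ − r²(cos2θ)/√u − r⁴ sin²2θ/(4u^{3/2}),  u = L² − r² sin²θ = 0.0298204 m².
Substituting r = 0.0355 m, L = 0.1739 m, θ = 35.3°: d²x/dθ² = -0.031466 m.
a = ω²·d²x/dθ² = (508.1)²·(-0.031466) = -8122 m/s²;  |a| = 8122 m/s².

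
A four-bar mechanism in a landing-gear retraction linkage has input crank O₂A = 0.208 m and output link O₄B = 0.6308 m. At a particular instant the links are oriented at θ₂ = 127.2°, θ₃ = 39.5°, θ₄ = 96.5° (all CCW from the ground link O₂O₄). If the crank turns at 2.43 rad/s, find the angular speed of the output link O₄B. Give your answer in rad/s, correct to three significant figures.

ω₂ = 2.43 rad/s
Differentiating the loop-closure r₂e^{iθ₂}+r₃e^{iθ₃}=r₁+r₄e^{iθ₄} gives r₂ω₂e^{iθ₂}+r₃ω₃e^{iθ₃}=r₄ω₄e^{iθ₄}.
Eliminating the other unknown: ω₄ = r₂ω₂ sin(θ₂−θ₃) / [r₄ sin(θ₄−θ₃)].
Numerator sine = +0.99919; denominator sine = +0.83867.
Result = 0.208·2.43·(+0.99919) / (0.6308·(+0.83867)) = +0.95463 rad/s; magnitude 0.95463 rad/s.

0.955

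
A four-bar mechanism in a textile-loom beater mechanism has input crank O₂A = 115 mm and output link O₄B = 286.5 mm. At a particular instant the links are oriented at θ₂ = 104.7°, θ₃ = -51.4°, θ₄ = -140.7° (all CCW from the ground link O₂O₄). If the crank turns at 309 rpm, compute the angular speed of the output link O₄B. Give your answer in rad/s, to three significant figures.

ω₂ = 32.36 rad/s (from 309 rpm).
Differentiating the loop-closure r₂e^{iθ₂}+r₃e^{iθ₃}=r₁+r₄e^{iθ₄} gives r₂ω₂e^{iθ₂}+r₃ω₃e^{iθ₃}=r₄ω₄e^{iθ₄}.
Eliminating the other unknown: ω₄ = r₂ω₂ sin(θ₂−θ₃) / [r₄ sin(θ₄−θ₃)].
Numerator sine = +0.40514; denominator sine = -0.99993.
Result = 0.115·32.36·(+0.40514) / (0.2865·(-0.99993)) = -5.2626 rad/s; magnitude 5.2626 rad/s.

5.26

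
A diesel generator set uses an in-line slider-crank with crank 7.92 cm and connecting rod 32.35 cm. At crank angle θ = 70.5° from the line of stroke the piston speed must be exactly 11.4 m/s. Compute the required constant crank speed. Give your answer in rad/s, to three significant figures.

For an in-line slider-crank, |v_piston| = rω|sinθ|·[1 + r cosθ/√(L² − r² sin²θ)].
With r = 0.0792 m, L = 0.3235 m, θ = 70.5°: the bracketed kinematic factor |dx/dθ| = 0.080928 m.
ω = v/|dx/dθ| = 11.4/0.080928 = 140.87 rad/s.

141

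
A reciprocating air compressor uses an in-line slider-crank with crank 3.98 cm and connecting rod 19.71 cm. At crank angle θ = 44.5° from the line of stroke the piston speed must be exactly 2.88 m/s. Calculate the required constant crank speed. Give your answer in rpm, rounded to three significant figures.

861

For an in-line slider-crank, |v_piston| = rω|sinθ|·[1 + r cosθ/√(L² − r² sin²θ)].
With r = 0.0398 m, L = 0.1971 m, θ = 44.5°: the bracketed kinematic factor |dx/dθ| = 0.031955 m.
ω = v/|dx/dθ| = 2.88/0.031955 = 90.127 rad/s.
N = 60ω/(2π) = 860.65 rpm.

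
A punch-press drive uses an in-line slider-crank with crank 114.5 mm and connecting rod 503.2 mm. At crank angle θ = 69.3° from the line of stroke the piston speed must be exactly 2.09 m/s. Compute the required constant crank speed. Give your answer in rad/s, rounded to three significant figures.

18.0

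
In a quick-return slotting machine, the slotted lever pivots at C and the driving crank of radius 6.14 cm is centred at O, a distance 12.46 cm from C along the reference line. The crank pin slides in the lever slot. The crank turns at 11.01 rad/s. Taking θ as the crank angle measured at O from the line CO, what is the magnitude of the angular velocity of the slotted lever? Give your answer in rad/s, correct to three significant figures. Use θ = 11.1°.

ω = 11.01 rad/s
Crank pin A relative to C: A = (d + r cosθ, r sinθ); lever angle φ = atan2(r sinθ, d + r cosθ).
Differentiating tanφ: φ̇ = rω(d cosθ + r)/(d² + r² + 2dr cosθ).
d² + r² + 2dr cosθ = |CA|² = 0.0343098 m²;  d cosθ + r = +0.18367 m.
|ω_lever| = |0.0614·11.01·+0.18367| / 0.0343098 = 3.6189 rad/s.

3.62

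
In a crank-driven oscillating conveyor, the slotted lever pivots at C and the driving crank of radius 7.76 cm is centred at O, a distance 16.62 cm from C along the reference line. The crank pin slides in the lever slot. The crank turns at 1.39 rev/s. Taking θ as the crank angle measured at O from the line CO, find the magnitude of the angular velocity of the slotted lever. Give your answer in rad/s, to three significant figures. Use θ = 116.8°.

0.0820

ω = 8.734 rad/s (from 1.39 rev/s).
Crank pin A relative to C: A = (d + r cosθ, r sinθ); lever angle φ = atan2(r sinθ, d + r cosθ).
Differentiating tanφ: φ̇ = rω(d cosθ + r)/(d² + r² + 2dr cosθ).
d² + r² + 2dr cosθ = |CA|² = 0.0220142 m²;  d cosθ + r = +0.0026642 m.
|ω_lever| = |0.0776·8.734·+0.0026642| / 0.0220142 = 0.082019 rad/s.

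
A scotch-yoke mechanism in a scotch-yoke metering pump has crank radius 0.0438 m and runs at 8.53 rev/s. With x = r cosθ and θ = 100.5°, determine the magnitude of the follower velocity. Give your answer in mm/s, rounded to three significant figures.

2310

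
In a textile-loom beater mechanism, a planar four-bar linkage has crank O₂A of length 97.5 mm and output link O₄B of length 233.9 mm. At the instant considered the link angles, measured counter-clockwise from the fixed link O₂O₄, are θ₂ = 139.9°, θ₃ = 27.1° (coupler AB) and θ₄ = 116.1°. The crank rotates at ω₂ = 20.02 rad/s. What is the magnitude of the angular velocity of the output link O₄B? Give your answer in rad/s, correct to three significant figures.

ω₂ = 20.02 rad/s
Differentiating the loop-closure r₂e^{iθ₂}+r₃e^{iθ₃}=r₁+r₄e^{iθ₄} gives r₂ω₂e^{iθ₂}+r₃ω₃e^{iθ₃}=r₄ω₄e^{iθ₄}.
Eliminating the other unknown: ω₄ = r₂ω₂ sin(θ₂−θ₃) / [r₄ sin(θ₄−θ₃)].
Numerator sine = +0.92186; denominator sine = +0.99985.
Result = 0.0975·20.02·(+0.92186) / (0.2339·(+0.99985)) = +7.6943 rad/s; magnitude 7.6943 rad/s.

7.69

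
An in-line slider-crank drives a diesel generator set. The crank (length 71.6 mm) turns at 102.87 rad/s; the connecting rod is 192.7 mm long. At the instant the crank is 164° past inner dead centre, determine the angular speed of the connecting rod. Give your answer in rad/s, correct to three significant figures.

36.9

ω = 102.9 rad/s
The rod makes angle φ with the slider axis where L sinφ = r sinθ; differentiating, L cosφ·φ̇ = r ω cosθ.
L cosφ = √(L² − r² sin²θ) = 0.19169 m.
|ω_rod| = r ω |cosθ| / √(L² − r² sin²θ) = 0.0716·102.9·0.96126/0.19169 = 36.936 rad/s.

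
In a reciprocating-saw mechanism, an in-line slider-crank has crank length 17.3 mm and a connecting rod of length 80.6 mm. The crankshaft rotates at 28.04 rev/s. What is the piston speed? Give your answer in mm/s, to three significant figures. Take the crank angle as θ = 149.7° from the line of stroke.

1250

ω = 2π·28 = 176.2 rad/s
For an in-line slider-crank, x = r cosθ + √(L² − r² sin²θ), so v = −rω sinθ·[1 + r cosθ/√(L² − r² sin²θ)].
With r = 0.0173 m, L = 0.0806 m, θ = 149.7°: √(L² − r² sin²θ) = 0.080126 m.
v = −0.0173·176.2·0.50453·[1 + 0.0173·-0.86340/0.080126] = -1.2511 m/s.
|v| = 1.2511 m/s = 1251.1 mm/s.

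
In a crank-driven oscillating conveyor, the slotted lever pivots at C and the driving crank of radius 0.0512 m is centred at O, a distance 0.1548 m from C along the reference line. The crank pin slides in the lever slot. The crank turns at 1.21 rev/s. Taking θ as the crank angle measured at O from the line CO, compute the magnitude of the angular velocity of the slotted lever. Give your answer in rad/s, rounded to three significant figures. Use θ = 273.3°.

0.851

ω = 7.603 rad/s (from 1.21 rev/s).
Crank pin A relative to C: A = (d + r cosθ, r sinθ); lever angle φ = atan2(r sinθ, d + r cosθ).
Differentiating tanφ: φ̇ = rω(d cosθ + r)/(d² + r² + 2dr cosθ).
d² + r² + 2dr cosθ = |CA|² = 0.027497 m²;  d cosθ + r = +0.060111 m.
|ω_lever| = |0.0512·7.603·+0.060111| / 0.027497 = 0.85095 rad/s.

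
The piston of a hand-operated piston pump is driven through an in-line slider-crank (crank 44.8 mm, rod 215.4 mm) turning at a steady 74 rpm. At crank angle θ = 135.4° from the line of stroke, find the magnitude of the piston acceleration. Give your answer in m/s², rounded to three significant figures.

ω = 2π·74/60 = 7.749 rad/s
x(θ) = r cosθ + √(L² − r² sin²θ); with ω constant, a = ω²·d²x/dθ².
d²x/dθ² = −r cosθ − r²(cos2θ)/√u − r⁴ sin²2θ/(4u^{3/2}),  u = L² − r² sin²θ = 0.0454077 m².
Substituting r = 0.0448 m, L = 0.2154 m, θ = 135.4°: d²x/dθ² = +0.031663 m.
a = ω²·d²x/dθ² = (7.749)²·(+0.031663) = +1.9014 m/s²;  |a| = 1.9014 m/s².

1.90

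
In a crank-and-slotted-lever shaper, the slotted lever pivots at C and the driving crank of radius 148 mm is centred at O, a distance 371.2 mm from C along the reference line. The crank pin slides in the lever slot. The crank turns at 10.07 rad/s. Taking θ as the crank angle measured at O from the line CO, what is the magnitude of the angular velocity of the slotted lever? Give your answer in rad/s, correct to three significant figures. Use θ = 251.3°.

0.347

ω = 10.07 rad/s
Crank pin A relative to C: A = (d + r cosθ, r sinθ); lever angle φ = atan2(r sinθ, d + r cosθ).
Differentiating tanφ: φ̇ = rω(d cosθ + r)/(d² + r² + 2dr cosθ).
d² + r² + 2dr cosθ = |CA|² = 0.124466 m²;  d cosθ + r = +0.028988 m.
|ω_lever| = |0.148·10.07·+0.028988| / 0.124466 = 0.34711 rad/s.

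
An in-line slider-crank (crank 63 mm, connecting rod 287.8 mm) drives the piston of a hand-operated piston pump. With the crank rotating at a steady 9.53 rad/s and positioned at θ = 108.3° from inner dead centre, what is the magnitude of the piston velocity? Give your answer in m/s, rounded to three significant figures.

ω = 9.53 rad/s
For an in-line slider-crank, x = r cosθ + √(L² − r² sin²θ), so v = −rω sinθ·[1 + r cosθ/√(L² − r² sin²θ)].
With r = 0.063 m, L = 0.2878 m, θ = 108.3°: √(L² − r² sin²θ) = 0.28152 m.
v = −0.063·9.53·0.94943·[1 + 0.063·-0.31399/0.28152] = -0.52997 m/s.
|v| = 0.52997 m/s.

0.530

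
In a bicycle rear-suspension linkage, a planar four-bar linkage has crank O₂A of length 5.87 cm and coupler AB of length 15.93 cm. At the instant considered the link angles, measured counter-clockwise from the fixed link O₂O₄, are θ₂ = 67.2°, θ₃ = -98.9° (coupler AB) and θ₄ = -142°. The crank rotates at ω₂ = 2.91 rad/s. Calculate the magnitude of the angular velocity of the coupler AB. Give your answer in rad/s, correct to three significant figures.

ω₂ = 2.91 rad/s
Differentiating the loop-closure r₂e^{iθ₂}+r₃e^{iθ₃}=r₁+r₄e^{iθ₄} gives r₂ω₂e^{iθ₂}+r₃ω₃e^{iθ₃}=r₄ω₄e^{iθ₄}.
Eliminating the other unknown: ω₃ = r₂ω₂ sin(θ₄−θ₂) / [r₃ sin(θ₃−θ₄)].
Numerator sine = +0.48786; denominator sine = +0.68327.
Result = 0.0587·2.91·(+0.48786) / (0.1593·(+0.68327)) = +0.76562 rad/s; magnitude 0.76562 rad/s.

0.766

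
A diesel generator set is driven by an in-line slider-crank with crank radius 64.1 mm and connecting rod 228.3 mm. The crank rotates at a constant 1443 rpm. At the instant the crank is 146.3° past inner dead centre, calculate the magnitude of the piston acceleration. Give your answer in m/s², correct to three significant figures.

ω = 2π·1443/60 = 151.1 rad/s
x(θ) = r cosθ + √(L² − r² sin²θ); with ω constant, a = ω²·d²x/dθ².
d²x/dθ² = −r cosθ − r²(cos2θ)/√u − r⁴ sin²2θ/(4u^{3/2}),  u = L² − r² sin²θ = 0.050856 m².
Substituting r = 0.0641 m, L = 0.2283 m, θ = 146.3°: d²x/dθ² = +0.046013 m.
a = ω²·d²x/dθ² = (151.1)²·(+0.046013) = +1050.7 m/s²;  |a| = 1050.7 m/s².

1050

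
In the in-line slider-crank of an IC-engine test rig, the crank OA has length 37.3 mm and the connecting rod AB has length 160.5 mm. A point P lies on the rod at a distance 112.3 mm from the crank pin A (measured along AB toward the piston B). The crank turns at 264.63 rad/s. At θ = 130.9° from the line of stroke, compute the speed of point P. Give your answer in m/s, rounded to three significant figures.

6.93

ω = 264.6 rad/s.  Crank-pin speed |V_A| = rω = 9.8707 m/s, perpendicular to OA.
Rod angle: sinφ = −(r/L) sinθ ⇒ φ = -10.117°; ω_rod = −rω cosθ/√(L²−r²sin²θ) = +40.902 rad/s.
V_P = V_A + ω_rod × AP, with AP = 0.1123 m along the rod.
Components: V_Px = −rω sinθ − a·ω_rod·sinφ = -6.6539 m/s;  V_Py = rω cosθ + a·ω_rod·cosφ = -1.9408 m/s.
|V_P| = √(V_Px² + V_Py²) = 6.9312 m/s.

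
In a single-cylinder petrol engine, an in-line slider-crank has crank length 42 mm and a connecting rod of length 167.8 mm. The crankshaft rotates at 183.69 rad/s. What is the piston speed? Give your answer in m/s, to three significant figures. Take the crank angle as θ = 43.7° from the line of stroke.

ω = 183.7 rad/s
For an in-line slider-crank, x = r cosθ + √(L² − r² sin²θ), so v = −rω sinθ·[1 + r cosθ/√(L² − r² sin²θ)].
With r = 0.042 m, L = 0.1678 m, θ = 43.7°: √(L² − r² sin²θ) = 0.16527 m.
v = −0.042·183.7·0.69088·[1 + 0.042·0.72297/0.16527] = -6.3094 m/s.
|v| = 6.3094 m/s.

6.31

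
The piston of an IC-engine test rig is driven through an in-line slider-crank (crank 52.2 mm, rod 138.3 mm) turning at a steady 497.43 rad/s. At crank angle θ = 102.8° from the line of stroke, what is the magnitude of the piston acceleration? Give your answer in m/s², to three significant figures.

7550

ω = 497.4 rad/s
x(θ) = r cosθ + √(L² − r² sin²θ); with ω constant, a = ω²·d²x/dθ².
d²x/dθ² = −r cosθ − r²(cos2θ)/√u − r⁴ sin²2θ/(4u^{3/2}),  u = L² − r² sin²θ = 0.0165358 m².
Substituting r = 0.0522 m, L = 0.1383 m, θ = 102.8°: d²x/dθ² = +0.030512 m.
a = ω²·d²x/dθ² = (497.4)²·(+0.030512) = +7549.7 m/s²;  |a| = 7549.7 m/s².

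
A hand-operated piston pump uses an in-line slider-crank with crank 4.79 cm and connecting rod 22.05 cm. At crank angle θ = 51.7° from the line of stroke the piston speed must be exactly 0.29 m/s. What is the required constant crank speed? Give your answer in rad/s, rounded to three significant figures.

For an in-line slider-crank, |v_piston| = rω|sinθ|·[1 + r cosθ/√(L² − r² sin²θ)].
With r = 0.0479 m, L = 0.2205 m, θ = 51.7°: the bracketed kinematic factor |dx/dθ| = 0.042727 m.
ω = v/|dx/dθ| = 0.29/0.042727 = 6.7873 rad/s.

6.79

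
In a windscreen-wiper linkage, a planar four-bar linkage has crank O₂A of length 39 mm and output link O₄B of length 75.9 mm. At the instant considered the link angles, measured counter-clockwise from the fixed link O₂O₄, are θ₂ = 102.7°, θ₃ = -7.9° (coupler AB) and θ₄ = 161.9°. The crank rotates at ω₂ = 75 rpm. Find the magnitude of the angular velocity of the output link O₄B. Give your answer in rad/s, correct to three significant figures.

ω₂ = 7.854 rad/s (from 75 rpm).
Differentiating the loop-closure r₂e^{iθ₂}+r₃e^{iθ₃}=r₁+r₄e^{iθ₄} gives r₂ω₂e^{iθ₂}+r₃ω₃e^{iθ₃}=r₄ω₄e^{iθ₄}.
Eliminating the other unknown: ω₄ = r₂ω₂ sin(θ₂−θ₃) / [r₄ sin(θ₄−θ₃)].
Numerator sine = +0.93606; denominator sine = +0.17708.
Result = 0.039·7.854·(+0.93606) / (0.0759·(+0.17708)) = +21.332 rad/s; magnitude 21.332 rad/s.

21.3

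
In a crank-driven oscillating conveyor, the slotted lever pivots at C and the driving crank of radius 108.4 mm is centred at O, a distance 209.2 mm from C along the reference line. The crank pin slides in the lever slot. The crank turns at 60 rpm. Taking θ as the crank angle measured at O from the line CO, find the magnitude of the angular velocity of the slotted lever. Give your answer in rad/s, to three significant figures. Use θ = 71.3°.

1.71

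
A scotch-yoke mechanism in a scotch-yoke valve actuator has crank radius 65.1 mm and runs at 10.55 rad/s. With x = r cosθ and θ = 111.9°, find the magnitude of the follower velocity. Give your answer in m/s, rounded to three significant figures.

ω = 10.55 rad/s
x = r cosθ ⇒ ẋ = −rω sinθ.
|v| = rω|sinθ| = 0.0651·10.55·|sin 111.9°| = 0.63724 m/s.

0.637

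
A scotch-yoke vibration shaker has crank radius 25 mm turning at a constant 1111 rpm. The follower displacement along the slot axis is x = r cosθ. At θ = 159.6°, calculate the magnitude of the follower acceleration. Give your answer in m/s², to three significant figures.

ω = 116.3 rad/s (from 1111 rpm).
x = r cosθ ⇒ ẍ = −rω² cosθ (ω constant).
|a| = rω²|cosθ| = 0.025·(116.3)²·|cos 159.6°| = 317.17 m/s².

317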